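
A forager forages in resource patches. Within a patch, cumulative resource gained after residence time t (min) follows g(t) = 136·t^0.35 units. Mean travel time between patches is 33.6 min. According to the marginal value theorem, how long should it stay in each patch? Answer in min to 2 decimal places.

By the marginal value theorem, leave when the instantaneous gain rate g'(t) equals the habitat-wide average g(t)/(T + t).
g'(t) = 0.35·136·t^-0.65. Setting 0.35·136·t^-0.65 = 136·t^0.35/(33.6+t) gives 0.35(33.6+t) = t, so 0.65·t = 0.35×33.6.
t* = 0.35×33.6/0.65 = 18.09 min.

18.09 min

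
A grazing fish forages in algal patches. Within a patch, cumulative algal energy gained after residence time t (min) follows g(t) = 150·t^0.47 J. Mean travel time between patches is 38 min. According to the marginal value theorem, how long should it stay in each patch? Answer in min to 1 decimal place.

By the marginal value theorem, leave when the instantaneous gain rate g'(t) equals the habitat-wide average g(t)/(T + t).
g'(t) = 0.47·150·t^-0.53. Setting 0.47·150·t^-0.53 = 150·t^0.47/(38+t) gives 0.47(38+t) = t, so 0.53·t = 0.47×38.
t* = 0.47×38/0.53 = 33.7 min.

33.7 min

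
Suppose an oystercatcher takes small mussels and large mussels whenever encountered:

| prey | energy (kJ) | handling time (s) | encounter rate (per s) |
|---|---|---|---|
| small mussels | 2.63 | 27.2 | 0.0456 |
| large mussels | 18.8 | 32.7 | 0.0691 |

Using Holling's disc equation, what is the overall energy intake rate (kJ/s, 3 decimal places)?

Energy encountered per unit search time: 0.0456×2.63 + 0.0691×18.8 = 1.419 kJ/s.
Handling time per unit search time: 0.0456×27.2 + 0.0691×32.7 = 3.5.
Rate = 1.419/(1 + 3.5) = 0.3153 kJ/s.

0.315 kJ/s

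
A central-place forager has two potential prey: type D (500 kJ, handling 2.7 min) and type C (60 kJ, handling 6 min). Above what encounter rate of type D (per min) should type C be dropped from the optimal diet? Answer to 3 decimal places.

0.021 per min

The zero-one rule: include type C iff E₂/h₂ > λE₁/(1+λh₁). Equality gives the switch point.
λE₁h₂ = E₂ + λE₂h₁ ⇒ λ = E₂/(E₁h₂ − E₂h₁) = 60/(3000 − 162) = 0.02114 per min.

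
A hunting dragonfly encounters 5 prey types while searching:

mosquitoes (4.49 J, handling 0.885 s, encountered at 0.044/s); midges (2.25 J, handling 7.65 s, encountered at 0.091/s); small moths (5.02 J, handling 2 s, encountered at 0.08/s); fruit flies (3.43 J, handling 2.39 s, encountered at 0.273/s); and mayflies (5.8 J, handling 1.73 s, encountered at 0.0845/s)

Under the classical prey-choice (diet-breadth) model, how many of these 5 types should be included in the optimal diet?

4

E/h in descending order: mosquitoes 5.07, mayflies 3.35, small moths 2.51, fruit flies 1.44, midges 0.294 J/s. The optimal diet is the largest prefix of this list for which every included type satisfies E_i/h_i > R on the types above it.
Rate on top 1: 0.1902. mayflies: 3.35 > 0.1902 → include.
Rate on top 2: 0.5802. small moths: 2.51 > 0.5802 → include.
Rate on top 3: 0.8098. fruit flies: 1.44 > 0.8098 → include.
Rate on top 4: 1.014. midges: 0.294 < 1.014 → exclude; stop.
Optimal diet: mosquitoes, mayflies, small moths, fruit flies — 4 of 5 types.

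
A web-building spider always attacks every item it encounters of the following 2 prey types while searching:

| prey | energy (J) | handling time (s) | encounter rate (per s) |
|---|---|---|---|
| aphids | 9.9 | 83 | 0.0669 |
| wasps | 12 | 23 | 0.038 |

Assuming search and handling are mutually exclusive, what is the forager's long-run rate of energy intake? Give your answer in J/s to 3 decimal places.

Energy encountered per unit search time: 0.0669×9.9 + 0.038×12 = 1.118 J/s.
Handling time per unit search time: 0.0669×83 + 0.038×23 = 6.427.
Rate = 1.118/(1 + 6.427) = 0.1506 J/s.

0.151 J/s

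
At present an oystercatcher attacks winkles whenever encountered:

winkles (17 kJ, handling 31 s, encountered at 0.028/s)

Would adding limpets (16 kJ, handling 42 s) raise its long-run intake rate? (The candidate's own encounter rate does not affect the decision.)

Intake rate on the current diet: R = (0.028×17) / (1 + 0.028×31) = 0.476/1.868 = 0.2548 kJ/s.
Profitability of limpets: 16/42 = 0.381 kJ/s.
Since 0.381 > R, including limpets increases the long-run rate.

Yes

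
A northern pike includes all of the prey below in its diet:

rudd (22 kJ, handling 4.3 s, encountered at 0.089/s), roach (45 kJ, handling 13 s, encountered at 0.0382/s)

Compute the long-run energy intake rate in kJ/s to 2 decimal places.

1.96 kJ/s

Energy encountered per unit search time: 0.089×22 + 0.0382×45 = 3.677 kJ/s.
Handling time per unit search time: 0.089×4.3 + 0.0382×13 = 0.8793.
Rate = 3.677/(1 + 0.8793) = 1.957 kJ/s.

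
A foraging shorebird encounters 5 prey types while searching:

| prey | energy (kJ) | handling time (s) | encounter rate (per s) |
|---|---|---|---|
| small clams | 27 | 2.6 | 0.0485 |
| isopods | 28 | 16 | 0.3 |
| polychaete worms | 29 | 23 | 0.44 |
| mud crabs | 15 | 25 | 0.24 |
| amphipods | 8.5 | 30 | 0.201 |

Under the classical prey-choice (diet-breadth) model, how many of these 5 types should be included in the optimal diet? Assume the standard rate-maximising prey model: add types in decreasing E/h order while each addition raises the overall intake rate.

2

E/h in descending order: small clams 10.4, isopods 1.75, polychaete worms 1.26, mud crabs 0.6, amphipods 0.283 kJ/s. The optimal diet is the largest prefix of this list for which every included type satisfies E_i/h_i > R on the types above it.
Rate on top 1: 1.163. isopods: 1.75 > 1.163 → include.
Rate on top 2: 1.638. polychaete worms: 1.26 < 1.638 → exclude; stop.
Optimal diet: small clams, isopods — 2 of 5 types.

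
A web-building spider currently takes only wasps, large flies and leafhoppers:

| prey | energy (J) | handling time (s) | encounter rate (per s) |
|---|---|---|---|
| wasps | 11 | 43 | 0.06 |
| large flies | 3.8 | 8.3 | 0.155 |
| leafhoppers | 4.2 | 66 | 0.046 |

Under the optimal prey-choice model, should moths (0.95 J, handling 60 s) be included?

No

Intake rate on the current diet: R = (0.06×11 + 0.155×3.8 + 0.046×4.2) / (1 + 0.06×43 + 0.155×8.3 + 0.046×66) = 1.442/7.902 = 0.1825 J/s.
moths: E/h = 0.95/60 = 0.01583 J/s.
0.01583 < 0.1825, so adding moths would lower the average — exclude it.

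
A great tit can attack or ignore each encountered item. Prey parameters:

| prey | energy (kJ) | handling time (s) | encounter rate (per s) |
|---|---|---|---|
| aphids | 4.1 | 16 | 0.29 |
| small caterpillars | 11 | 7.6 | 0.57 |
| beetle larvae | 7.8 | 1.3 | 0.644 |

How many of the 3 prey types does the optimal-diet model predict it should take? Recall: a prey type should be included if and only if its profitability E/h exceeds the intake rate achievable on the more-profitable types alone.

E/h in descending order: beetle larvae 6, small caterpillars 1.45, aphids 0.256 kJ/s. The optimal diet is the largest prefix of this list for which every included type satisfies E_i/h_i > R on the types above it.
Rate on top 1: 2.734. small caterpillars: 1.45 < 2.734 → exclude; stop.
Optimal diet: beetle larvae — 1 of 3 types.

1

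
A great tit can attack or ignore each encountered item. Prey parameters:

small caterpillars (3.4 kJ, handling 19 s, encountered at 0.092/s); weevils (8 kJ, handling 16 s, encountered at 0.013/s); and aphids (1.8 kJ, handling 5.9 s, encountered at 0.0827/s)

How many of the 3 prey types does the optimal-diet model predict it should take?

Profitabilities (E/h, kJ/s): weevils 0.5, aphids 0.305, small caterpillars 0.179. Add prey in this order while the next type's profitability exceeds the intake rate on those already taken.
Rate on top 1: 0.08609. aphids: 0.305 > 0.08609 → include.
Rate on top 2: 0.1491. small caterpillars: 0.179 > 0.1491 → include.
Optimal diet: weevils, aphids, small caterpillars — 3 of 3 types.

3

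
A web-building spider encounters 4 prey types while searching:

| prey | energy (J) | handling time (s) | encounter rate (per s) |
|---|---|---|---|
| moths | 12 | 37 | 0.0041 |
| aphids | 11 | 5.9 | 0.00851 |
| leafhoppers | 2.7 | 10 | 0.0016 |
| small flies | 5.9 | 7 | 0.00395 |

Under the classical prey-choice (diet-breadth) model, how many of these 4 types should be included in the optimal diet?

4

E/h in descending order: aphids 1.86, small flies 0.843, moths 0.324, leafhoppers 0.27 J/s. The optimal diet is the largest prefix of this list for which every included type satisfies E_i/h_i > R on the types above it.
Rate on top 1: 0.08913. small flies: 0.843 > 0.08913 → include.
Rate on top 2: 0.1085. moths: 0.324 > 0.1085 → include.
Rate on top 3: 0.1351. leafhoppers: 0.27 > 0.1351 → include.
Optimal diet: aphids, small flies, moths, leafhoppers — 4 of 4 types.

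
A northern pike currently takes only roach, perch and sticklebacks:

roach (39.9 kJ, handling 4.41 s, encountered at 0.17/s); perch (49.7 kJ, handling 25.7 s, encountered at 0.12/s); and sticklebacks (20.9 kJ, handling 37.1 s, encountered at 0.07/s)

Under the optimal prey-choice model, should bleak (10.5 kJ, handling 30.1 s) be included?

Intake rate on the current diet: R = (0.17×39.9 + 0.12×49.7 + 0.07×20.9) / (1 + 0.17×4.41 + 0.12×25.7 + 0.07×37.1) = 14.21/7.431 = 1.912 kJ/s.
Profitability of bleak: 10.5/30.1 = 0.3488 kJ/s.
0.3488 < 1.912, so adding bleak would lower the average — exclude it.

No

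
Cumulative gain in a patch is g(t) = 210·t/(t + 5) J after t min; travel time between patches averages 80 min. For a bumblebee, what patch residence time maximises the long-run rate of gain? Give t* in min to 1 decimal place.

20.0 min

By the marginal value theorem, leave when the instantaneous gain rate g'(t) equals the habitat-wide average g(t)/(T + t).
g'(t) = 210·5/(t + 5)². Setting 210·5/(t+5)² = 210t/[(t+5)(80+t)] gives 5(80+t) = t(t+5), so t² = 5×80 = 400.
t* = √400 = 20 min.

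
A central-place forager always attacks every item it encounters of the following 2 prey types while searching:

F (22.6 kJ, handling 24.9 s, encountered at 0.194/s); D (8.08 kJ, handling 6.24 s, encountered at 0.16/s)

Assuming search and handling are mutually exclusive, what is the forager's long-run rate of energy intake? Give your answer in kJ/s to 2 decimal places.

0.83 kJ/s

R = (0.194×22.6 + 0.16×8.08) / (1 + 0.194×24.9 + 0.16×6.24) = 5.677/6.829 = 0.8313 kJ/s.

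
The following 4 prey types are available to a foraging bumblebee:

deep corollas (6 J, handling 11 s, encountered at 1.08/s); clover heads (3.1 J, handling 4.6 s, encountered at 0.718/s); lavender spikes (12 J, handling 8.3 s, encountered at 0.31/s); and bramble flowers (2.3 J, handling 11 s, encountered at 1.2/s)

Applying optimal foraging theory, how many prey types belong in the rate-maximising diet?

Profitabilities (E/h, J/s): lavender spikes 1.45, clover heads 0.674, deep corollas 0.545, bramble flowers 0.209. Add prey in this order while the next type's profitability exceeds the intake rate on those already taken.
Rate on top 1: 1.041. clover heads: 0.674 < 1.041 → exclude; stop.
Optimal diet: lavender spikes — 1 of 4 types.

1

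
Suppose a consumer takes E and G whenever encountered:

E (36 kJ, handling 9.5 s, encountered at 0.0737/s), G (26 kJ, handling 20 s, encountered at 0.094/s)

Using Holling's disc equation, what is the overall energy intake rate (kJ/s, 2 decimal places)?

1.42 kJ/s

R = Σλ_iE_i / (1 + Σλ_ih_i)
Numerator: 0.0737×36 + 0.094×26 = 5.097
Denominator: 1 + 0.0737×9.5 + 0.094×20 = 3.58
R = 5.097/3.58 = 1.424 kJ/s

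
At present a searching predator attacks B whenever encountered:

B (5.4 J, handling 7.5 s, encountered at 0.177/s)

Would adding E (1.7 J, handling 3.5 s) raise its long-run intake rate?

Intake rate on the current diet: R = (0.177×5.4) / (1 + 0.177×7.5) = 0.9558/2.327 = 0.4107 J/s.
E: E/h = 1.7/3.5 = 0.4857 J/s.
0.4857 > 0.4107, so adding E raises the average — include it.

Yes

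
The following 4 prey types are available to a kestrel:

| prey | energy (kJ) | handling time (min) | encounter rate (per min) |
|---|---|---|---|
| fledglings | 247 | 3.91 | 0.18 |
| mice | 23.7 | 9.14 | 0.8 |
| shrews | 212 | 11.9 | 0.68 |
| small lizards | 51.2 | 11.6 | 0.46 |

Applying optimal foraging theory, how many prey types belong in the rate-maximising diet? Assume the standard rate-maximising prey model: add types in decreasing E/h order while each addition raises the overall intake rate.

1

Rank by E/h (kJ/min): fledglings 63.2, shrews 17.8, small lizards 4.41, mice 2.59. Include each in turn until the next type's E/h falls below the running intake rate.
Rate on top 1: 26.09. shrews: 17.8 < 26.09 → exclude; stop.
Optimal diet: fledglings — 1 of 4 types.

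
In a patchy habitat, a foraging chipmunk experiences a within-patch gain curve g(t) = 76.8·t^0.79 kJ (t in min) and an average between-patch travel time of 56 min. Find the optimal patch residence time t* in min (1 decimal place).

210.7 min

Maximise g(t)/(T+t): set derivative to zero → g'(t)(T+t) = g(t).
g'(t) = 0.79·76.8·t^-0.21. Setting 0.79·76.8·t^-0.21 = 76.8·t^0.79/(56+t) gives 0.79(56+t) = t, so 0.21·t = 0.79×56.
t* = 0.79×56/0.21 = 210.7 min.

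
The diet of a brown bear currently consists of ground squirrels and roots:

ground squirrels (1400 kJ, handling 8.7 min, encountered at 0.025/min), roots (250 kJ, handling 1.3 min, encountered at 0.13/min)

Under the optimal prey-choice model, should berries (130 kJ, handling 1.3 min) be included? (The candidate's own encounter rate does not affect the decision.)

Current rate: (0.025×1400 + 0.13×250)/(1 + 0.025×8.7 + 0.13×1.3) = 48.68 kJ/min.
berries: E/h = 130/1.3 = 100 kJ/min.
100 > 48.68, so adding berries raises the average — include it.

Yes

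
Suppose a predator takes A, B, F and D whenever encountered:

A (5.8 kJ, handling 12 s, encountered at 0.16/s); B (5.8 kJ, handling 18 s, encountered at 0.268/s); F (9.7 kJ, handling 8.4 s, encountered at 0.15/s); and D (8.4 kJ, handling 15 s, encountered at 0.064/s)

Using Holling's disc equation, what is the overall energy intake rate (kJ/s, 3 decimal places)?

R = Σλ_iE_i / (1 + Σλ_ih_i)
Numerator: 0.16×5.8 + 0.268×5.8 + 0.15×9.7 + 0.064×8.4 = 4.475
Denominator: 1 + 0.16×12 + 0.268×18 + 0.15×8.4 + 0.064×15 = 9.964
R = 4.475/9.964 = 0.4491 kJ/s

0.449 kJ/s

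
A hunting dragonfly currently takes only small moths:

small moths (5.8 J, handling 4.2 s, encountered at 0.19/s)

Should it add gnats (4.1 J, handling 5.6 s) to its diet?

Intake rate on the current diet: R = (0.19×5.8) / (1 + 0.19×4.2) = 1.102/1.798 = 0.6129 J/s.
Profitability of gnats: 4.1/5.6 = 0.7321 J/s.
Since 0.7321 > R, including gnats increases the long-run rate.

Yes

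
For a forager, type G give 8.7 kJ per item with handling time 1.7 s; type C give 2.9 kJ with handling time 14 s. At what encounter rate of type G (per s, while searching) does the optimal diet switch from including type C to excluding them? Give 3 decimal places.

Drop type C once their profitability E₂/h₂ falls below the rate achievable on type G alone: E₂/h₂ = λE₁/(1 + λh₁).
Solve for λ: λE₁h₂ = E₂(1 + λh₁) → λ(E₁h₂ − E₂h₁) = E₂ → λ = E₂/(E₁h₂ − E₂h₁).
λ = 2.9/(8.7×14 − 2.9×1.7) = 2.9/116.9 = 0.02481 per s.

0.025 per s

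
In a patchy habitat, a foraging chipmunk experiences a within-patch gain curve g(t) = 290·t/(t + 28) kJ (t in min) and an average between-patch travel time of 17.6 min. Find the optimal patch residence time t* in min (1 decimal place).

Maximise g(t)/(T+t): set derivative to zero → g'(t)(T+t) = g(t).
g'(t) = 290·28/(t + 28)². Setting 290·28/(t+28)² = 290t/[(t+28)(17.6+t)] gives 28(17.6+t) = t(t+28), so t² = 28×17.6 = 492.8.
t* = √492.8 = 22.2 min.

22.2 min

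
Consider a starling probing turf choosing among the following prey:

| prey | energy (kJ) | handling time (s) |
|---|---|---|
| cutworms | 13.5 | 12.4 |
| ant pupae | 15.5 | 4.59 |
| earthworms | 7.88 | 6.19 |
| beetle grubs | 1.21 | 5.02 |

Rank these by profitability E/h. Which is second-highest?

earthworms

In descending order of E/h:
ant pupae: 15.5/4.59 = 3.38 kJ/s
earthworms: 7.88/6.19 = 1.27 kJ/s
cutworms: 13.5/12.4 = 1.09 kJ/s
beetle grubs: 1.21/5.02 = 0.241 kJ/s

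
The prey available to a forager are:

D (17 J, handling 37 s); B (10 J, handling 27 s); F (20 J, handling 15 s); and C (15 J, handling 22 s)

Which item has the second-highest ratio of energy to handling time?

Profitability E/h (J/s): D = 17/37 = 0.459, B = 10/27 = 0.37, F = 20/15 = 1.33, C = 15/22 = 0.682.
Ranked: F > C > D > B.

C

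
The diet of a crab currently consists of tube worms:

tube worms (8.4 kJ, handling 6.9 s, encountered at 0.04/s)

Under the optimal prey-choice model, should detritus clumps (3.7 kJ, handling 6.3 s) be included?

Intake rate on the current diet: R = (0.04×8.4) / (1 + 0.04×6.9) = 0.336/1.276 = 0.2633 kJ/s.
detritus clumps: E/h = 3.7/6.3 = 0.5873 kJ/s.
Since 0.5873 > R, including detritus clumps increases the long-run rate.

Yes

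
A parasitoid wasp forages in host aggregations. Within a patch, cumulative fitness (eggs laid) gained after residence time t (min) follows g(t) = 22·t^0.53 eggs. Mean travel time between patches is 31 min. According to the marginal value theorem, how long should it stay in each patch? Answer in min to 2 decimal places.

By the marginal value theorem, leave when the instantaneous gain rate g'(t) equals the habitat-wide average g(t)/(T + t).
g'(t) = 0.53·22·t^-0.47. Setting 0.53·22·t^-0.47 = 22·t^0.53/(31+t) gives 0.53(31+t) = t, so 0.47·t = 0.53×31.
t* = 0.53×31/0.47 = 34.96 min.

34.96 min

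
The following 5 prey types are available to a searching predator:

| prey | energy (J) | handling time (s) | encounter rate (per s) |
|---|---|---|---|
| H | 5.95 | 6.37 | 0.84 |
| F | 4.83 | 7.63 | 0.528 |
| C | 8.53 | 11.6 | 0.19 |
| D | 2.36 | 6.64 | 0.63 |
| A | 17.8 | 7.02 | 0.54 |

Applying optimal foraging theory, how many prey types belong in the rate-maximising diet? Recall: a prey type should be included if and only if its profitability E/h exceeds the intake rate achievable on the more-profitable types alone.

E/h in descending order: A 2.54, H 0.934, C 0.735, F 0.633, D 0.355 J/s. The optimal diet is the largest prefix of this list for which every included type satisfies E_i/h_i > R on the types above it.
Rate on top 1: 2.006. H: 0.934 < 2.006 → exclude; stop.
Optimal diet: A — 1 of 5 types.

1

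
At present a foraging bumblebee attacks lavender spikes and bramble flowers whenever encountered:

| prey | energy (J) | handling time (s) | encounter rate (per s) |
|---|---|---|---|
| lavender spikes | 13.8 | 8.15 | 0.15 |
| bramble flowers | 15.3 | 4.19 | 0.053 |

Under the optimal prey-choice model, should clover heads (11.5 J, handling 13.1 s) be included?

No

On lavender spikes and bramble flowers alone, R = ΣλE/(1+Σλh) = 2.881/2.445 = 1.178 J/s.
Profitability of clover heads: 11.5/13.1 = 0.8779 J/s.
0.8779 < 1.178, so adding clover heads would lower the average — exclude it.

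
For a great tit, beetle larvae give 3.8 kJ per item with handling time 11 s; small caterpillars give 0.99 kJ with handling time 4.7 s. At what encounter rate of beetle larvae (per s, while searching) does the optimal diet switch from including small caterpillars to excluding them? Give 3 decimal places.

0.142 per s

Drop small caterpillars once their profitability E₂/h₂ falls below the rate achievable on beetle larvae alone: E₂/h₂ = λE₁/(1 + λh₁).
Solve for λ: λE₁h₂ = E₂(1 + λh₁) → λ(E₁h₂ − E₂h₁) = E₂ → λ = E₂/(E₁h₂ − E₂h₁).
λ = 0.99/(3.8×4.7 − 0.99×11) = 0.99/6.97 = 0.142 per s.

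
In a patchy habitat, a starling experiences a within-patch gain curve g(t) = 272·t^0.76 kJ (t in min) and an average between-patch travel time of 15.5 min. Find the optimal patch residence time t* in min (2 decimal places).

49.08 min

By the marginal value theorem, leave when the instantaneous gain rate g'(t) equals the habitat-wide average g(t)/(T + t).
g'(t) = 0.76·272·t^-0.24. Setting 0.76·272·t^-0.24 = 272·t^0.76/(15.5+t) gives 0.76(15.5+t) = t, so 0.24·t = 0.76×15.5.
t* = 0.76×15.5/0.24 = 49.08 min.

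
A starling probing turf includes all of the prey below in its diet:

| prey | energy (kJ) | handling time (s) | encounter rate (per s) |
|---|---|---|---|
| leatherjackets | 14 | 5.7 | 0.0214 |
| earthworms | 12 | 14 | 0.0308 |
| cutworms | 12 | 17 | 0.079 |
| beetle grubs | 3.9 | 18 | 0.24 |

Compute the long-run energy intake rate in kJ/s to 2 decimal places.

R = (0.0214×14 + 0.0308×12 + 0.079×12 + 0.24×3.9) / (1 + 0.0214×5.7 + 0.0308×14 + 0.079×17 + 0.24×18) = 2.553/7.216 = 0.3538 kJ/s.

0.35 kJ/s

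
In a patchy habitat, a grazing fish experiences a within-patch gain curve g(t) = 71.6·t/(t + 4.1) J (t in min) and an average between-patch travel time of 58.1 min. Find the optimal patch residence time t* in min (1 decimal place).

15.4 min

By the marginal value theorem, leave when the instantaneous gain rate g'(t) equals the habitat-wide average g(t)/(T + t).
g'(t) = 71.6·4.1/(t + 4.1)². Setting 71.6·4.1/(t+4.1)² = 71.6t/[(t+4.1)(58.1+t)] gives 4.1(58.1+t) = t(t+4.1), so t² = 4.1×58.1 = 238.2.
t* = √238.2 = 15.43 min.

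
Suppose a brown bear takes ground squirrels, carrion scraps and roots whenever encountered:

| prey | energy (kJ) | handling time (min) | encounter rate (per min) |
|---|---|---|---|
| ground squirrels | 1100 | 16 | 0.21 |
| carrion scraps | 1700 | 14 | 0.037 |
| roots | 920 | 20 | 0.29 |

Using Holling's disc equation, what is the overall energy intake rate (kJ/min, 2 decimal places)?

Energy encountered per unit search time: 0.21×1100 + 0.037×1700 + 0.29×920 = 560.7 kJ/min.
Handling time per unit search time: 0.21×16 + 0.037×14 + 0.29×20 = 9.678.
Rate = 560.7/(1 + 9.678) = 52.51 kJ/min.

52.51 kJ/min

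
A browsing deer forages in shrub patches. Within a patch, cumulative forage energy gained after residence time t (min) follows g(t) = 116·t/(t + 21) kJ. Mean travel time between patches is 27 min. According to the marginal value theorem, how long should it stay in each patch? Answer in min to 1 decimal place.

23.8 min

By the marginal value theorem, leave when the instantaneous gain rate g'(t) equals the habitat-wide average g(t)/(T + t).
g'(t) = 116·21/(t + 21)². Setting 116·21/(t+21)² = 116t/[(t+21)(27+t)] gives 21(27+t) = t(t+21), so t² = 21×27 = 567.
t* = √567 = 23.81 min.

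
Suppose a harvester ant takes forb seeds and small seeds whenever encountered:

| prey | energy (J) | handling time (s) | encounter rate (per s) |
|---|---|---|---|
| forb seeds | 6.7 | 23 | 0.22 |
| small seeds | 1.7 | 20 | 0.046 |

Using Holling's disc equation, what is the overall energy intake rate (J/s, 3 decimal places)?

0.222 J/s

Energy encountered per unit search time: 0.22×6.7 + 0.046×1.7 = 1.552 J/s.
Handling time per unit search time: 0.22×23 + 0.046×20 = 5.98.
Rate = 1.552/(1 + 5.98) = 0.2224 J/s.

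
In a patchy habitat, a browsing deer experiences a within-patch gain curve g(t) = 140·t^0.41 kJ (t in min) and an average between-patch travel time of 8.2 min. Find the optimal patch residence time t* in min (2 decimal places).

Optimal t* satisfies g'(t*) = g(t*)/(T + t*).
g'(t) = 0.41·140·t^-0.59. Setting 0.41·140·t^-0.59 = 140·t^0.41/(8.2+t) gives 0.41(8.2+t) = t, so 0.59·t = 0.41×8.2.
t* = 0.41×8.2/0.59 = 5.698 min.

5.70 min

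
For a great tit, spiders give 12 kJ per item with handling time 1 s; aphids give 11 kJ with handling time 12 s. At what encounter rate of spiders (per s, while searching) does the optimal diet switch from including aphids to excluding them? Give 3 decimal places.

The zero-one rule: include aphids iff E₂/h₂ > λE₁/(1+λh₁). Equality gives the switch point.
λE₁h₂ = E₂ + λE₂h₁ ⇒ λ = E₂/(E₁h₂ − E₂h₁) = 11/(144 − 11) = 0.08271 per s.

0.083 per s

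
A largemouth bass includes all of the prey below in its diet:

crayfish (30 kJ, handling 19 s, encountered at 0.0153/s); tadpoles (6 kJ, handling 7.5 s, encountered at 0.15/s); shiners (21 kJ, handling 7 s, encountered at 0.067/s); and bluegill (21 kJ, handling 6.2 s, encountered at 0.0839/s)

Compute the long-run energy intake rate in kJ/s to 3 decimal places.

1.330 kJ/s

R = (0.0153×30 + 0.15×6 + 0.067×21 + 0.0839×21) / (1 + 0.0153×19 + 0.15×7.5 + 0.067×7 + 0.0839×6.2) = 4.528/3.405 = 1.33 kJ/s.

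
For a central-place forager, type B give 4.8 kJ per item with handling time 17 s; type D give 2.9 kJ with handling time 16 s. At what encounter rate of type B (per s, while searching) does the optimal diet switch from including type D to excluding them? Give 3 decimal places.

Drop type D once their profitability E₂/h₂ falls below the rate achievable on type B alone: E₂/h₂ = λE₁/(1 + λh₁).
Solve for λ: λE₁h₂ = E₂(1 + λh₁) → λ(E₁h₂ − E₂h₁) = E₂ → λ = E₂/(E₁h₂ − E₂h₁).
λ = 2.9/(4.8×16 − 2.9×17) = 2.9/27.5 = 0.1055 per s.

0.105 per s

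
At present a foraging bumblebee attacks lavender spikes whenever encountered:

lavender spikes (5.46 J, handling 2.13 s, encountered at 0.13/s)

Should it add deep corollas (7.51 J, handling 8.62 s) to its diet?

Yes

On lavender spikes alone, R = ΣλE/(1+Σλh) = 0.7098/1.277 = 0.5559 J/s.
Profitability of deep corollas: 7.51/8.62 = 0.8712 J/s.
0.8712 > 0.5559, so adding deep corollas raises the average — include it.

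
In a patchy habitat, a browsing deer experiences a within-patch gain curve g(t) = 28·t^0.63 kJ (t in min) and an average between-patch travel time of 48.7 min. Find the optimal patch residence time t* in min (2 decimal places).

By the marginal value theorem, leave when the instantaneous gain rate g'(t) equals the habitat-wide average g(t)/(T + t).
g'(t) = 0.63·28·t^-0.37. Setting 0.63·28·t^-0.37 = 28·t^0.63/(48.7+t) gives 0.63(48.7+t) = t, so 0.37·t = 0.63×48.7.
t* = 0.63×48.7/0.37 = 82.92 min.

82.92 min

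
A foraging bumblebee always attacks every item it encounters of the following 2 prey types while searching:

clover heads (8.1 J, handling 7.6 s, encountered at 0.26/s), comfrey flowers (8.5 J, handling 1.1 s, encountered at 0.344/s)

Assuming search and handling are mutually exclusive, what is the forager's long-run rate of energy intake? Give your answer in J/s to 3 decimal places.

R = (0.26×8.1 + 0.344×8.5) / (1 + 0.26×7.6 + 0.344×1.1) = 5.03/3.354 = 1.5 J/s.

1.500 J/s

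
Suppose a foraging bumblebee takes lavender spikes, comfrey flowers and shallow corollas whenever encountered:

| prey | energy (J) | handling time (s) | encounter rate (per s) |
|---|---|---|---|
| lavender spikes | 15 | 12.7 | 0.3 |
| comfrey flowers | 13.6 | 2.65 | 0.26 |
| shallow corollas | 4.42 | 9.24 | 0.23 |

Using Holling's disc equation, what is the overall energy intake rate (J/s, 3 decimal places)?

R = (0.3×15 + 0.26×13.6 + 0.23×4.42) / (1 + 0.3×12.7 + 0.26×2.65 + 0.23×9.24) = 9.053/7.624 = 1.187 J/s.

1.187 J/s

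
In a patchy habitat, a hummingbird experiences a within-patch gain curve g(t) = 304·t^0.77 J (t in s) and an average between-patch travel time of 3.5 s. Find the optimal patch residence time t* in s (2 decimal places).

11.72 s

By the marginal value theorem, leave when the instantaneous gain rate g'(t) equals the habitat-wide average g(t)/(T + t).
g'(t) = 0.77·304·t^-0.23. Setting 0.77·304·t^-0.23 = 304·t^0.77/(3.5+t) gives 0.77(3.5+t) = t, so 0.23·t = 0.77×3.5.
t* = 0.77×3.5/0.23 = 11.72 s.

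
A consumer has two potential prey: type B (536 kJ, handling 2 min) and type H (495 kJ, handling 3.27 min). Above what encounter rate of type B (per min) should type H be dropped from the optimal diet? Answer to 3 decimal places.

0.649 per min

Drop type H once their profitability E₂/h₂ falls below the rate achievable on type B alone: E₂/h₂ = λE₁/(1 + λh₁).
Solve for λ: λE₁h₂ = E₂(1 + λh₁) → λ(E₁h₂ − E₂h₁) = E₂ → λ = E₂/(E₁h₂ − E₂h₁).
λ = 495/(536×3.27 − 495×2) = 495/762.7 = 0.649 per min.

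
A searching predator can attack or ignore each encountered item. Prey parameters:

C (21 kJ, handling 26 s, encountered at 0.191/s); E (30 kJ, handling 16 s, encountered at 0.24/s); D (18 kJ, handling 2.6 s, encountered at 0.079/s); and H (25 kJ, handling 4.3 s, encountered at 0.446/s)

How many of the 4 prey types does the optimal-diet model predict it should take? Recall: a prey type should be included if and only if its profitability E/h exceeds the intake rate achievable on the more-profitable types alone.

2

Rank by E/h (kJ/s): D 6.92, H 5.81, E 1.88, C 0.808. Include each in turn until the next type's E/h falls below the running intake rate.
Rate on top 1: 1.18. H: 5.81 > 1.18 → include.
Rate on top 2: 4.025. E: 1.88 < 4.025 → exclude; stop.
Optimal diet: D, H — 2 of 4 types.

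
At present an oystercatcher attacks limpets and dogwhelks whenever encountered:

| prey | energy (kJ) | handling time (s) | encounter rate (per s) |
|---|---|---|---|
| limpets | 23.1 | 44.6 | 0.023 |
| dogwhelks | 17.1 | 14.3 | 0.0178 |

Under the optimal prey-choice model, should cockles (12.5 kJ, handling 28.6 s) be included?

Yes

Current rate: (0.023×23.1 + 0.0178×17.1)/(1 + 0.023×44.6 + 0.0178×14.3) = 0.3665 kJ/s.
cockles: E/h = 12.5/28.6 = 0.4371 kJ/s.
0.4371 > 0.3665, so adding cockles raises the average — include it.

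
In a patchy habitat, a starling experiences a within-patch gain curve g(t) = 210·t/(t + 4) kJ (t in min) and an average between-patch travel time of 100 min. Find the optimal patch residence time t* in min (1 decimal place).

20.0 min

By the marginal value theorem, leave when the instantaneous gain rate g'(t) equals the habitat-wide average g(t)/(T + t).
g'(t) = 210·4/(t + 4)². Setting 210·4/(t+4)² = 210t/[(t+4)(100+t)] gives 4(100+t) = t(t+4), so t² = 4×100 = 400.
t* = √400 = 20 min.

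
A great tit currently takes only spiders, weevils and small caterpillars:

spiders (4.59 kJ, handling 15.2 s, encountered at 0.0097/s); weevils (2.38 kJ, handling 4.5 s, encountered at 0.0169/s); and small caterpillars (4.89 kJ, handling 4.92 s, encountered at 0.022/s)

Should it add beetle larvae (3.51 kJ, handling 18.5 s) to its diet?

Current rate: (0.0097×4.59 + 0.0169×2.38 + 0.022×4.89)/(1 + 0.0097×15.2 + 0.0169×4.5 + 0.022×4.92) = 0.1444 kJ/s.
Profitability of beetle larvae: 3.51/18.5 = 0.1897 kJ/s.
Since 0.1897 > R, including beetle larvae increases the long-run rate.

Yes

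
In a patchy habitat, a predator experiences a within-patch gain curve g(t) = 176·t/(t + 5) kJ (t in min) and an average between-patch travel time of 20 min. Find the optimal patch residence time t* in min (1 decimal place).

10.0 min

By the marginal value theorem, leave when the instantaneous gain rate g'(t) equals the habitat-wide average g(t)/(T + t).
g'(t) = 176·5/(t + 5)². Setting 176·5/(t+5)² = 176t/[(t+5)(20+t)] gives 5(20+t) = t(t+5), so t² = 5×20 = 100.
t* = √100 = 10 min.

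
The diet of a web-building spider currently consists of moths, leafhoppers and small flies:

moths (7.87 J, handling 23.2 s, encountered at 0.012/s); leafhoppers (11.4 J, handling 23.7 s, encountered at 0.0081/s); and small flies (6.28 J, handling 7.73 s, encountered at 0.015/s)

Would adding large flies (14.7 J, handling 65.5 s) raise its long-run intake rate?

Intake rate on the current diet: R = (0.012×7.87 + 0.0081×11.4 + 0.015×6.28) / (1 + 0.012×23.2 + 0.0081×23.7 + 0.015×7.73) = 0.281/1.586 = 0.1771 J/s.
large flies: E/h = 14.7/65.5 = 0.2244 J/s.
0.2244 > 0.1771, so adding large flies raises the average — include it.

Yes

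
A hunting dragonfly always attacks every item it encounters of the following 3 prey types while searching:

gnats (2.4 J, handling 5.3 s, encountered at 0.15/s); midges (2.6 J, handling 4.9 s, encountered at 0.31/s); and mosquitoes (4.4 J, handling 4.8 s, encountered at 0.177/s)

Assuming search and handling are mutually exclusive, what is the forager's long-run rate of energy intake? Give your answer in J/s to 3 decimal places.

0.467 J/s

R = (0.15×2.4 + 0.31×2.6 + 0.177×4.4) / (1 + 0.15×5.3 + 0.31×4.9 + 0.177×4.8) = 1.945/4.164 = 0.4671 J/s.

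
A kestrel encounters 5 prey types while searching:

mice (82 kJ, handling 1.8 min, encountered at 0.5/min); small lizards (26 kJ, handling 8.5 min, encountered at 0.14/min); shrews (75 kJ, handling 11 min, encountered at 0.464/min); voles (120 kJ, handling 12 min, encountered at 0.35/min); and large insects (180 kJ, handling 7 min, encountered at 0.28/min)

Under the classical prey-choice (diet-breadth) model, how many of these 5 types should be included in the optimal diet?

Profitabilities (E/h, kJ/min): mice 45.6, large insects 25.7, voles 10, shrews 6.82, small lizards 3.06. Add prey in this order while the next type's profitability exceeds the intake rate on those already taken.
Rate on top 1: 21.58. large insects: 25.7 > 21.58 → include.
Rate on top 2: 23.68. voles: 10 < 23.68 → exclude; stop.
Optimal diet: mice, large insects — 2 of 5 types.

2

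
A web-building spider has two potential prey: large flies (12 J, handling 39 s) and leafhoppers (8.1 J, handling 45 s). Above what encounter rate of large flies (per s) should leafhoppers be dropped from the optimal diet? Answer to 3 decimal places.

0.036 per s

At the threshold, the rate on large flies alone equals the profitability of leafhoppers: λ·12/(1 + λ·39) = 8.1/45 = 0.18.
Rearranging, λ(12 − 0.18×39) = 0.18, so λ = 0.18/4.98 = 0.03614 per s.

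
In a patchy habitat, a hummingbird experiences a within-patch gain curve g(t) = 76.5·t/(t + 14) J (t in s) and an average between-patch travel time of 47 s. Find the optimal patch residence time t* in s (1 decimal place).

By the marginal value theorem, leave when the instantaneous gain rate g'(t) equals the habitat-wide average g(t)/(T + t).
g'(t) = 76.5·14/(t + 14)². Setting 76.5·14/(t+14)² = 76.5t/[(t+14)(47+t)] gives 14(47+t) = t(t+14), so t² = 14×47 = 658.
t* = √658 = 25.65 s.

25.7 s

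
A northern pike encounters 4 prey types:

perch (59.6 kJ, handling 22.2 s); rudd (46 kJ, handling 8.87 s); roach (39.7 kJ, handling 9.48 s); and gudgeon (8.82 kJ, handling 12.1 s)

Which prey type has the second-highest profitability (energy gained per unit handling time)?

roach

Profitability E/h (kJ/s): perch = 59.6/22.2 = 2.68, rudd = 46/8.87 = 5.19, roach = 39.7/9.48 = 4.19, gudgeon = 8.82/12.1 = 0.729.
Ranked: rudd > roach > perch > gudgeon.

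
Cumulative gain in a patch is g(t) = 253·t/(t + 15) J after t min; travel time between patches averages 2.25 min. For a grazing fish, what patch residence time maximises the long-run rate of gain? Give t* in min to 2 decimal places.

5.81 min

Maximise g(t)/(T+t): set derivative to zero → g'(t)(T+t) = g(t).
g'(t) = 253·15/(t + 15)². Setting 253·15/(t+15)² = 253t/[(t+15)(2.25+t)] gives 15(2.25+t) = t(t+15), so t² = 15×2.25 = 33.75.
t* = √33.75 = 5.809 min.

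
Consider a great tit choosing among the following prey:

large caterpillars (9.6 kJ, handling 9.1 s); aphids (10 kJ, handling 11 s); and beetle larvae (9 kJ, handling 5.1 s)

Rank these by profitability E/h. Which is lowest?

Profitability E/h (kJ/s): large caterpillars = 9.6/9.1 = 1.05, aphids = 10/11 = 0.909, beetle larvae = 9/5.1 = 1.76.
Ranked: beetle larvae > large caterpillars > aphids.

aphids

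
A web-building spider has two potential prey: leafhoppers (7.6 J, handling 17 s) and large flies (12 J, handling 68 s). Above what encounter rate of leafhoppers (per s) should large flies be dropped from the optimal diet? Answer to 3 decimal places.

Drop large flies once their profitability E₂/h₂ falls below the rate achievable on leafhoppers alone: E₂/h₂ = λE₁/(1 + λh₁).
Solve for λ: λE₁h₂ = E₂(1 + λh₁) → λ(E₁h₂ − E₂h₁) = E₂ → λ = E₂/(E₁h₂ − E₂h₁).
λ = 12/(7.6×68 − 12×17) = 12/312.8 = 0.03836 per s.

0.038 per s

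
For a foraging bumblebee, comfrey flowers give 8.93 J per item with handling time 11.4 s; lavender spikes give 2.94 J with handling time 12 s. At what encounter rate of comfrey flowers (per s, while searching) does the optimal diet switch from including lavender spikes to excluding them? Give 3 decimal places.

0.040 per s

The zero-one rule: include lavender spikes iff E₂/h₂ > λE₁/(1+λh₁). Equality gives the switch point.
λE₁h₂ = E₂ + λE₂h₁ ⇒ λ = E₂/(E₁h₂ − E₂h₁) = 2.94/(107.2 − 33.52) = 0.03992 per s.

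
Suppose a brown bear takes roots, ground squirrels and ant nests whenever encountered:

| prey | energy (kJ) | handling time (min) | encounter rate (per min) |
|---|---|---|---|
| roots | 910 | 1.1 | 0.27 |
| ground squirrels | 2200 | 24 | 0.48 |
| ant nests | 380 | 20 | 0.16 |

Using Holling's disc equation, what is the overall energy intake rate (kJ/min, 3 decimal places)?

Energy encountered per unit search time: 0.27×910 + 0.48×2200 + 0.16×380 = 1362 kJ/min.
Handling time per unit search time: 0.27×1.1 + 0.48×24 + 0.16×20 = 15.02.
Rate = 1362/(1 + 15.02) = 85.07 kJ/min.

85.066 kJ/min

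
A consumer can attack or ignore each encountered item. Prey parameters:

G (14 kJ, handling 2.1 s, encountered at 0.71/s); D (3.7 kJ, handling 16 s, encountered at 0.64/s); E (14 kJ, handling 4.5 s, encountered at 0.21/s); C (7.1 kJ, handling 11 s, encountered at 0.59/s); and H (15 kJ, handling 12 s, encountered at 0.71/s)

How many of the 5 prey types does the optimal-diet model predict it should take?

Profitabilities (E/h, kJ/s): G 6.67, E 3.11, H 1.25, C 0.645, D 0.231. Add prey in this order while the next type's profitability exceeds the intake rate on those already taken.
Rate on top 1: 3.99. E: 3.11 < 3.99 → exclude; stop.
Optimal diet: G — 1 of 5 types.

1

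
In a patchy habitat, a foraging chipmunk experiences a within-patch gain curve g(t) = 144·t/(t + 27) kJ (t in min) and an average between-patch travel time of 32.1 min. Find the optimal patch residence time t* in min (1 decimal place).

29.4 min

Maximise g(t)/(T+t): set derivative to zero → g'(t)(T+t) = g(t).
g'(t) = 144·27/(t + 27)². Setting 144·27/(t+27)² = 144t/[(t+27)(32.1+t)] gives 27(32.1+t) = t(t+27), so t² = 27×32.1 = 866.7.
t* = √866.7 = 29.44 min.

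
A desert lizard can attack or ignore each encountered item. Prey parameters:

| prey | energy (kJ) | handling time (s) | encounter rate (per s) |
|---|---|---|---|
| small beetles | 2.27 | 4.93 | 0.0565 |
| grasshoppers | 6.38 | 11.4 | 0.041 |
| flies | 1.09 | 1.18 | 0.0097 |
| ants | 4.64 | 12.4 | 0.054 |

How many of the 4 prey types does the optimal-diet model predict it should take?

4

Profitabilities (E/h, kJ/s): flies 0.924, grasshoppers 0.56, small beetles 0.46, ants 0.374. Add prey in this order while the next type's profitability exceeds the intake rate on those already taken.
Rate on top 1: 0.01045. grasshoppers: 0.56 > 0.01045 → include.
Rate on top 2: 0.184. small beetles: 0.46 > 0.184 → include.
Rate on top 3: 0.2278. ants: 0.374 > 0.2278 → include.
Optimal diet: flies, grasshoppers, small beetles, ants — 4 of 4 types.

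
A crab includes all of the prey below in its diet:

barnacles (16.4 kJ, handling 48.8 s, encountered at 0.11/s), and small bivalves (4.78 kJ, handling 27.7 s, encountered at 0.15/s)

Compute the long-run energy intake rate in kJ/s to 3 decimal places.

0.240 kJ/s

R = (0.11×16.4 + 0.15×4.78) / (1 + 0.11×48.8 + 0.15×27.7) = 2.521/10.52 = 0.2396 kJ/s.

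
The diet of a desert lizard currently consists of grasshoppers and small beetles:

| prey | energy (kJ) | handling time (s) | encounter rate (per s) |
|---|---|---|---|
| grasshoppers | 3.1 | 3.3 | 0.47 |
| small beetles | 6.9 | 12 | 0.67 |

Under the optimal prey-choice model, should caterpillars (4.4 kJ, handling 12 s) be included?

No

On grasshoppers and small beetles alone, R = ΣλE/(1+Σλh) = 6.08/10.59 = 0.5741 kJ/s.
Profitability of caterpillars: 4.4/12 = 0.3667 kJ/s.
Since 0.3667 < R, time spent handling caterpillars is better spent searching.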